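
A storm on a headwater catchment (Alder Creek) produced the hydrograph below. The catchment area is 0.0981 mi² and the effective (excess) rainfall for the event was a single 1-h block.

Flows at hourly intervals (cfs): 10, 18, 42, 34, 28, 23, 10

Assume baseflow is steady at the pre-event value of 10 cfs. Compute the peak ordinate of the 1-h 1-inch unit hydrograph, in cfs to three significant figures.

U_p ≈ 21.3 cfs

Direct runoff: 0.0, 8.0, 32.0, 24.0, 18.0, 13.0, 0.0 cfs; ΣQ_DR = 95.00 cfs, peak = 32.0 cfs.
Runoff depth d = ΣQ_DR·Δt / A = 95.00 × 3600 / (0.0981 mi²) = 1.501 in.
The 1-inch UH is the DRH scaled by (1 in)/d, so U_p = 32.0 × 1/1.501 = 21.3 cfs.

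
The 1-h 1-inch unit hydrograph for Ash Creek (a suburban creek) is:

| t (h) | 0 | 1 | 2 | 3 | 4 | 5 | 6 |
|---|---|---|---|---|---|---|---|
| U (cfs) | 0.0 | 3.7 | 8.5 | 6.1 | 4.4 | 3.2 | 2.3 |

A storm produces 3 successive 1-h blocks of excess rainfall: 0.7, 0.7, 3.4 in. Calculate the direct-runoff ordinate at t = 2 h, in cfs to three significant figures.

Q ≈ 8.54 cfs

By discrete convolution, Q_j = Σ (P_i / 1 in) · U_{j−i}.
At t = 2 h (j=2): Q = (0.7/1)·8.5 + (0.7/1)·3.7 + (3.4/1)·0.0 = 8.54 cfs.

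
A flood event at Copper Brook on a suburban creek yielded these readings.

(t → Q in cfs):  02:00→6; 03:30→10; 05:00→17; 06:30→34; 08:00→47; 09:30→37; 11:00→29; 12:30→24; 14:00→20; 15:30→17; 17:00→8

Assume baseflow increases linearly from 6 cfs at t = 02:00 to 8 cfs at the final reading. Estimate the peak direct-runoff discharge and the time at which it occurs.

Q_p = 40.20 cfs at t = 08:00

Subtracting baseflow gives direct-runoff ordinates: 0.00, 3.80, 10.60, 27.40, 40.20, 30.00, 21.80, 16.60, 12.40, 9.20, 0.00 cfs.
The maximum is 40.20 cfs, occurring at the reading for t = 08:00.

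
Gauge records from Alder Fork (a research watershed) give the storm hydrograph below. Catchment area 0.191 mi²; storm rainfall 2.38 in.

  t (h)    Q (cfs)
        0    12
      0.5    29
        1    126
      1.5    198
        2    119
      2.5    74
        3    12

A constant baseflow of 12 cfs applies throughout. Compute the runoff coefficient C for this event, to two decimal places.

C ≈ 0.83

ΣQ_DR = 486.0 cfs; V = ΣQ_DR·Δt = 8.748 × 10^5 ft³.
Runoff depth d = V / A = 1.971 in.
C = d / P = 1.971 / 2.38 = 0.83.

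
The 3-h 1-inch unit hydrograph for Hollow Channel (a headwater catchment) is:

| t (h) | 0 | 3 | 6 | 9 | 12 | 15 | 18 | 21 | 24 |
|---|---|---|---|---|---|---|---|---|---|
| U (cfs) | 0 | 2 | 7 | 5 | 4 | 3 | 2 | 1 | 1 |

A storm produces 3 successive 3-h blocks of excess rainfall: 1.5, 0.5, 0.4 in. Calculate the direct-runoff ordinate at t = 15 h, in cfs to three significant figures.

Q ≈ 8.50 cfs

By discrete convolution, Q_j = Σ (P_i / 1 in) · U_{j−i}.
At t = 15 h (j=5): Q = (1.5/1)·3 + (0.5/1)·4 + (0.4/1)·5 = 8.50 cfs.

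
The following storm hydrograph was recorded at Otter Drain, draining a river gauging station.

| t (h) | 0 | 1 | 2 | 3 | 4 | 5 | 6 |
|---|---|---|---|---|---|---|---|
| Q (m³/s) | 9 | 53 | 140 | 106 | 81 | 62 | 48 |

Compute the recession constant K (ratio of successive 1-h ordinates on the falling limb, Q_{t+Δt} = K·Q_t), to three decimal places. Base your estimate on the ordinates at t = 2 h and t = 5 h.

K ≈ 0.762

Using the recession-limb readings at t = 2 h and t = 5 h: Q falls from 140 to 62 m³/s over 3 intervals.
K = (Q₂/Q₁)^(1/3) = (62/140)^(1/3) = 0.762.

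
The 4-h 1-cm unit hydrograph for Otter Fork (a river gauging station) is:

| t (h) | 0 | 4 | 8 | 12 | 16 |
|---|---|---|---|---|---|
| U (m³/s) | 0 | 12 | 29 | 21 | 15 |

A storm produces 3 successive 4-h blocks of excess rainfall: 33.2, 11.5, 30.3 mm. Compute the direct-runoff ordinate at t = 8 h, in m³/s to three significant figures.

Q ≈ 110 m³/s

By discrete convolution, Q_j = Σ (P_i / 10 mm) · U_{j−i}.
At t = 8 h (j=2): Q = (33.2/10)·29 + (11.5/10)·12 + (30.3/10)·0 = 110 m³/s.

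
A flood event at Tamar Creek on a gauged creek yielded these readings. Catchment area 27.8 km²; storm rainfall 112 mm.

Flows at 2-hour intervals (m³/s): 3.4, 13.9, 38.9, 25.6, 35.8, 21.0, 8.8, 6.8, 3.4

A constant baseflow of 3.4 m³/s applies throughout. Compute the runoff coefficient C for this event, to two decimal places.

C ≈ 0.29

ΣQ_DR = 127.0 m³/s; V = ΣQ_DR·Δt = 9.144 × 10^5 m³.
Runoff depth d = V / A = 32.89 mm.
C = d / P = 32.89 / 112 = 0.29.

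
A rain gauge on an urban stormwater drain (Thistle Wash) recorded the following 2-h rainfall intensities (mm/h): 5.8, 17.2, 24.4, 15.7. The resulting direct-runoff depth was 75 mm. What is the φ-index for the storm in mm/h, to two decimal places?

φ ≈ 6.60 mm/h

Only the 3 blocks with intensity above φ contribute runoff: 17.2, 24.4, 15.7 mm/h.
Σ(I−φ)·Δt = d  ⇒  (17.2+24.4+15.7 − 3φ)·2 = 75
φ = (57.30 − 75/2) / 3 = 6.60 mm/h.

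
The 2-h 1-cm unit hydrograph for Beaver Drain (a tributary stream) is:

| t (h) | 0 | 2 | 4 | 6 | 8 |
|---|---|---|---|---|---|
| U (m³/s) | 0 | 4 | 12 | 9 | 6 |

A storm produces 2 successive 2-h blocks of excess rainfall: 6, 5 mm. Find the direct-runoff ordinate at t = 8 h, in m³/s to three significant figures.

Q ≈ 8.10 m³/s

By discrete convolution, Q_j = Σ (P_i / 10 mm) · U_{j−i}.
At t = 8 h (j=4): Q = (6/10)·6 + (5/10)·9 = 8.10 m³/s.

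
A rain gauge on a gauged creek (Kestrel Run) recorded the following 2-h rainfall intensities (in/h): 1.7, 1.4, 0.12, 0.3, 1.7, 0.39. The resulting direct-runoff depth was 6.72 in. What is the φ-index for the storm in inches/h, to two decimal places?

φ ≈ 0.48 in/h

Only the 3 blocks with intensity above φ contribute runoff: 1.7, 1.4, 1.7 in/h.
Σ(I−φ)·Δt = d  ⇒  (1.7+1.4+1.7 − 3φ)·2 = 6.72
φ = (4.800 − 6.72/2) / 3 = 0.48 in/h.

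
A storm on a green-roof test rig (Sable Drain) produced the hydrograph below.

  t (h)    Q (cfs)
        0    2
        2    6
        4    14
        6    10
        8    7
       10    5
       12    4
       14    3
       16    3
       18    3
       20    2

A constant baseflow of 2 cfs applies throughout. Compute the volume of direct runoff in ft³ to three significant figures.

V ≈ 2.66 × 10^5 ft³

Direct-runoff ordinates (Q − Q_b): 0.0, 4.0, 12.0, 8.0, 5.0, 3.0, 2.0, 1.0, 1.0, 1.0, 0.0 cfs.
ΣQ_DR = 37.00 cfs.
With Δt = 2 h = 7200 s, V = ΣQ_DR · Δt = 37.00 × 7200 = 2.66 × 10^5 ft³.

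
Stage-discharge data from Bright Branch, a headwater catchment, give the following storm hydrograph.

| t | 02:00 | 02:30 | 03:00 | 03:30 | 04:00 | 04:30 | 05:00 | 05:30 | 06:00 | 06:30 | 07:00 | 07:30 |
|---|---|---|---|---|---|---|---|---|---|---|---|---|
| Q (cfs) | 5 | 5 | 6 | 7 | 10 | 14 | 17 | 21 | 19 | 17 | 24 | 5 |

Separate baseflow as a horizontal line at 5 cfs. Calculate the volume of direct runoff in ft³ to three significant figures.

V ≈ 1.62 × 10^5 ft³

Direct-runoff ordinates (Q − Q_b): 0.0, 0.0, 1.0, 2.0, 5.0, 9.0, 12.0, 16.0, 14.0, 12.0, 19.0, 0.0 cfs.
ΣQ_DR = 90.00 cfs.
With Δt = 0.5 h = 1800 s, V = ΣQ_DR · Δt = 90.00 × 1800 = 1.62 × 10^5 ft³.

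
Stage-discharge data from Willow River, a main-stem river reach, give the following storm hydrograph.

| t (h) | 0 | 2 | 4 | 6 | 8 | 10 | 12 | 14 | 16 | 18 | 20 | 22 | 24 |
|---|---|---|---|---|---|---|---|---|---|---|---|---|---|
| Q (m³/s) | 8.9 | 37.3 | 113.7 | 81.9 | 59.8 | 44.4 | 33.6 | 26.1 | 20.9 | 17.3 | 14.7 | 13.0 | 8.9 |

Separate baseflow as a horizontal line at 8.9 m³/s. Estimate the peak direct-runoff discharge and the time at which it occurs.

Q_p = 104.8 m³/s at t = 4 h

Subtracting baseflow gives direct-runoff ordinates: 0.0, 28.4, 104.8, 73.0, 50.9, 35.5, 24.7, 17.2, 12.0, 8.4, 5.8, 4.1, 0.0 m³/s.
The maximum is 104.8 m³/s, occurring at the reading for t = 4 h.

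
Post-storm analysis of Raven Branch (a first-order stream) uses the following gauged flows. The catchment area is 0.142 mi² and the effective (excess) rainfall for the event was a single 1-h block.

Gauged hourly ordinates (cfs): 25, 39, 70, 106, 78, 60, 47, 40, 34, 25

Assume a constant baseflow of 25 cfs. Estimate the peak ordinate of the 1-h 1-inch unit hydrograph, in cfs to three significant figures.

Direct runoff: 0.0, 14.0, 45.0, 81.0, 53.0, 35.0, 22.0, 15.0, 9.0, 0.0 cfs; ΣQ_DR = 274.0 cfs, peak = 81.0 cfs.
Runoff depth d = ΣQ_DR·Δt / A = 274.0 × 3600 / (0.142 mi²) = 2.990 in.
The 1-inch UH is the DRH scaled by (1 in)/d, so U_p = 81.0 × 1/2.990 = 27.1 cfs.

U_p ≈ 27.1 cfs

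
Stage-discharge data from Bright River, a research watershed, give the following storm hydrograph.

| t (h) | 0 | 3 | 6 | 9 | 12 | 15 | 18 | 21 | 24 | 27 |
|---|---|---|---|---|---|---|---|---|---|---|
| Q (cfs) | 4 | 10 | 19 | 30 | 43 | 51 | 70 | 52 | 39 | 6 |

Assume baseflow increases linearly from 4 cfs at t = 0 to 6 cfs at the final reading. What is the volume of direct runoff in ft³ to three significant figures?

Direct-runoff ordinates (Q − Q_b): 0.00, 5.78, 14.56, 25.33, 38.11, 45.89, 64.67, 46.44, 33.22, 0.00 cfs.
ΣQ_DR = 274.0 cfs.
With Δt = 3 h = 10800 s, V = ΣQ_DR · Δt = 274.0 × 10800 = 2.96 × 10^6 ft³.

V ≈ 2.96 × 10^6 ft³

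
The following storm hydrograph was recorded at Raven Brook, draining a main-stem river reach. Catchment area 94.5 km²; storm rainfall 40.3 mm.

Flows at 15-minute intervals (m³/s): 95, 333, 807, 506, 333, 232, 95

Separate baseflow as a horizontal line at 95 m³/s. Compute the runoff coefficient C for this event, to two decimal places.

C ≈ 0.41

ΣQ_DR = 1736 m³/s; V = ΣQ_DR·Δt = 1.562 × 10^6 m³.
Runoff depth d = V / A = 16.53 mm.
C = d / P = 16.53 / 40.3 = 0.41.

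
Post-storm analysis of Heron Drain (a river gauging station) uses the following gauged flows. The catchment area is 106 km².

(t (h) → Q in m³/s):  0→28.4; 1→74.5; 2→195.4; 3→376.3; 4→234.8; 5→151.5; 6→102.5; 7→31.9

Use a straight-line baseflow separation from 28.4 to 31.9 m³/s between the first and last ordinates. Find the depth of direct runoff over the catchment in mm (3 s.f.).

Direct runoff: 0.00, 45.60, 166.00, 346.40, 204.40, 120.60, 71.10, 0.00 m³/s; ΣQ_DR = 954.1 m³/s.
V = ΣQ_DR · Δt = 954.1 × 3600 s = 3.435 × 10^6 m³.
Over A = 106 km², depth = V / A = 32.4 mm.

d ≈ 32.4 mm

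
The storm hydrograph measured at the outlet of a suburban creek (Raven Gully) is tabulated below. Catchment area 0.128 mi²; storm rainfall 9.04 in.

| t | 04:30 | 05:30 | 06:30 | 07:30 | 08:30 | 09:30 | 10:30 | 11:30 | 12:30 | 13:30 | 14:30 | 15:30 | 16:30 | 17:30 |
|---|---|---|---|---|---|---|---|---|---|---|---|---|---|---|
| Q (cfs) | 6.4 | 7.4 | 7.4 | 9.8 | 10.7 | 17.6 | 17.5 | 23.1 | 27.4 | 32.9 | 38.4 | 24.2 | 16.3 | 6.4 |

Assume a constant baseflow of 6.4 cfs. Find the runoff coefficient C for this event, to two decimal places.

C ≈ 0.21

ΣQ_DR = 155.9 cfs; V = ΣQ_DR·Δt = 5.612 × 10^5 ft³.
Runoff depth d = V / A = 1.887 in.
C = d / P = 1.887 / 9.04 = 0.21.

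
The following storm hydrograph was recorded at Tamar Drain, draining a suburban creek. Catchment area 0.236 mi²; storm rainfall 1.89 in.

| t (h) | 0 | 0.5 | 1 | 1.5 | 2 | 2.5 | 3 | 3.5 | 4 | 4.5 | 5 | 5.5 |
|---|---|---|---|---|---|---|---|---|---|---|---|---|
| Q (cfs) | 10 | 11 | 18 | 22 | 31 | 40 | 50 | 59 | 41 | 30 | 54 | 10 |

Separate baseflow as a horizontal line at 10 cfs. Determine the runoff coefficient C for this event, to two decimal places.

ΣQ_DR = 256.0 cfs; V = ΣQ_DR·Δt = 4.608 × 10^5 ft³.
Runoff depth d = V / A = 0.8405 in.
C = d / P = 0.8405 / 1.89 = 0.44.

C ≈ 0.44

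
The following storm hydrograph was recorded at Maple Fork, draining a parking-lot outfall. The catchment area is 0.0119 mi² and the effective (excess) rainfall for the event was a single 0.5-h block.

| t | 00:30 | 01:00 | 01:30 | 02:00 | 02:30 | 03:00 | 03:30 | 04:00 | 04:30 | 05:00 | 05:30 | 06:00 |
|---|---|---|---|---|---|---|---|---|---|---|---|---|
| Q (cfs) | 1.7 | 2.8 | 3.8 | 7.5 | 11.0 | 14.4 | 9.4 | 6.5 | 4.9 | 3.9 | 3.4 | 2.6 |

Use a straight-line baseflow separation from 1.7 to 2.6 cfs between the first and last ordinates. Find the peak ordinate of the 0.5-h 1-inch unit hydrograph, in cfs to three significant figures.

U_p ≈ 4.09 cfs

Direct runoff: 0.00, 1.02, 1.94, 5.55, 8.97, 12.29, 7.21, 4.23, 2.55, 1.46, 0.88, 0.00 cfs; ΣQ_DR = 46.10 cfs, peak = 12.29 cfs.
Runoff depth d = ΣQ_DR·Δt / A = 46.10 × 1800 / (0.0119 mi²) = 3.002 in.
The 1-inch UH is the DRH scaled by (1 in)/d, so U_p = 12.29 × 1/3.002 = 4.09 cfs.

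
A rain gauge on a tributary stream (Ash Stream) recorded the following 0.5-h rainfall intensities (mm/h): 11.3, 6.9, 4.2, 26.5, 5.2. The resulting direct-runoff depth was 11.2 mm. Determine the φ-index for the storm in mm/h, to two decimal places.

φ ≈ 7.70 mm/h

Only the 2 blocks with intensity above φ contribute runoff: 11.3, 26.5 mm/h.
Σ(I−φ)·Δt = d  ⇒  (11.3+26.5 − 2φ)·0.5 = 11.2
φ = (37.80 − 11.2/0.5) / 2 = 7.70 mm/h.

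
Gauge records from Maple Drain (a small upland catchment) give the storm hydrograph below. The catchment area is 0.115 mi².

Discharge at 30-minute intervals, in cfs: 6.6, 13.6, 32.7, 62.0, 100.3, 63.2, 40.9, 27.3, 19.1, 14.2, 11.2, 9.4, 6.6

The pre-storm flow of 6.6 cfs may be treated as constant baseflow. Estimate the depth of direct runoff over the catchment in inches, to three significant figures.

Direct runoff: 0.0, 7.0, 26.1, 55.4, 93.7, 56.6, 34.3, 20.7, 12.5, 7.6, 4.6, 2.8, 0.0 cfs; ΣQ_DR = 321.3 cfs.
V = ΣQ_DR · Δt = 321.3 × 1800 s = 5.783 × 10^5 ft³.
Over A = 0.115 mi², depth = V / A = 2.16 in.

d ≈ 2.16 in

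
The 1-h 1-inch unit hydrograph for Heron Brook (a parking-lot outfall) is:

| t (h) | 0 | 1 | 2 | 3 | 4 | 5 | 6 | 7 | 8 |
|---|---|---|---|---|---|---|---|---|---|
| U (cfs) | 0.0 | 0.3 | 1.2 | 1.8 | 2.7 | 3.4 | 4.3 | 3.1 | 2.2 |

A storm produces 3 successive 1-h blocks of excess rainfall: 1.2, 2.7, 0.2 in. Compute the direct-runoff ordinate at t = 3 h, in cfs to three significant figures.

Q ≈ 5.46 cfs

By discrete convolution, Q_j = Σ (P_i / 1 in) · U_{j−i}.
At t = 3 h (j=3): Q = (1.2/1)·1.8 + (2.7/1)·1.2 + (0.2/1)·0.3 = 5.46 cfs.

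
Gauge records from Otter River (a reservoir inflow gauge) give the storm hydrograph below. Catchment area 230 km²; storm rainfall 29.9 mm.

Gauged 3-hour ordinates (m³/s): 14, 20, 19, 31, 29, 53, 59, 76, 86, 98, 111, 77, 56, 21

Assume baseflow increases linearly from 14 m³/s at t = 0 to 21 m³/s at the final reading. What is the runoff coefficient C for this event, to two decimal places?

ΣQ_DR = 505.0 m³/s; V = ΣQ_DR·Δt = 5.454 × 10^6 m³.
Runoff depth d = V / A = 23.71 mm.
C = d / P = 23.71 / 29.9 = 0.79.

C ≈ 0.79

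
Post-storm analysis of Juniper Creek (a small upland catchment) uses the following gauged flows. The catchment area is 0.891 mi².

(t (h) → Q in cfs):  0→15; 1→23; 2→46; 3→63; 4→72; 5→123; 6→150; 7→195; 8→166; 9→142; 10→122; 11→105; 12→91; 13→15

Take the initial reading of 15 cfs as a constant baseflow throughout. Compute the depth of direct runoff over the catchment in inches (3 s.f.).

Direct runoff: 0.0, 8.0, 31.0, 48.0, 57.0, 108.0, 135.0, 180.0, 151.0, 127.0, 107.0, 90.0, 76.0, 0.0 cfs; ΣQ_DR = 1118 cfs.
V = ΣQ_DR · Δt = 1118 × 3600 s = 4.025 × 10^6 ft³.
Over A = 0.891 mi², depth = V / A = 1.94 in.

d ≈ 1.94 in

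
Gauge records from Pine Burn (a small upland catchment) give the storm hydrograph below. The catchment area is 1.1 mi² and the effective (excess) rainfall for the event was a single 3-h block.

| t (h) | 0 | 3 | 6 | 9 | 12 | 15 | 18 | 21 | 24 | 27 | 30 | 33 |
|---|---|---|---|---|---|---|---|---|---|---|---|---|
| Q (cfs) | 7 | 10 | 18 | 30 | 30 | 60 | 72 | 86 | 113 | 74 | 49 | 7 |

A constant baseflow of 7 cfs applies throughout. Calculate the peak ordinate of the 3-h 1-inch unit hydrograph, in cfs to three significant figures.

U_p ≈ 53.1 cfs

Direct runoff: 0.0, 3.0, 11.0, 23.0, 23.0, 53.0, 65.0, 79.0, 106.0, 67.0, 42.0, 0.0 cfs; ΣQ_DR = 472.0 cfs, peak = 106.0 cfs.
Runoff depth d = ΣQ_DR·Δt / A = 472.0 × 10800 / (1.1 mi²) = 1.995 in.
The 1-inch UH is the DRH scaled by (1 in)/d, so U_p = 106.0 × 1/1.995 = 53.1 cfs.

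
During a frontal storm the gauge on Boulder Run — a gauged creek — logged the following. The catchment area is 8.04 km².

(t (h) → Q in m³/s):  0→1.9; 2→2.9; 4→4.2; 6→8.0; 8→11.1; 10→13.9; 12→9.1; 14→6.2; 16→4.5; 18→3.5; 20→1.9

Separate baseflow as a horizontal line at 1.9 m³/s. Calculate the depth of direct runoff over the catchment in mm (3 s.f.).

d ≈ 41.5 mm

Direct runoff: 0.0, 1.0, 2.3, 6.1, 9.2, 12.0, 7.2, 4.3, 2.6, 1.6, 0.0 m³/s; ΣQ_DR = 46.30 m³/s.
V = ΣQ_DR · Δt = 46.30 × 7200 s = 3.334 × 10^5 m³.
Over A = 8.04 km², depth = V / A = 41.5 mm.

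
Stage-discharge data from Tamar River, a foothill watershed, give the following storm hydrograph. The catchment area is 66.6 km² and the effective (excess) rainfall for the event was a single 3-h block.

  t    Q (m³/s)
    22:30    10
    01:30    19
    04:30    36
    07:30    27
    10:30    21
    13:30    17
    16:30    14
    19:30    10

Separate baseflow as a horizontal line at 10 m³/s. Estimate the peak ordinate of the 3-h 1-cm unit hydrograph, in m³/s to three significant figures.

Direct runoff: 0.0, 9.0, 26.0, 17.0, 11.0, 7.0, 4.0, 0.0 m³/s; ΣQ_DR = 74.00 m³/s, peak = 26.0 m³/s.
Runoff depth d = ΣQ_DR·Δt / A = 74.00 × 10800 / (66.6 km²) = 12.00 mm.
The 1-cm UH is the DRH scaled by (10 mm)/d, so U_p = 26.0 × 10/12.00 = 21.7 m³/s.

U_p ≈ 21.7 m³/s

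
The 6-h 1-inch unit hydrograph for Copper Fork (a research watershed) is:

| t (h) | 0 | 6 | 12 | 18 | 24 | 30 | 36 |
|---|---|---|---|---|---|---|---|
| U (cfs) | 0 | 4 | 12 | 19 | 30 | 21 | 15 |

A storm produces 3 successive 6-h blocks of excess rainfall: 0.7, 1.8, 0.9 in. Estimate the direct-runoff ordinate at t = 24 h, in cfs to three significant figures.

Q ≈ 66.0 cfs

By discrete convolution, Q_j = Σ (P_i / 1 in) · U_{j−i}.
At t = 24 h (j=4): Q = (0.7/1)·30 + (1.8/1)·19 + (0.9/1)·12 = 66.0 cfs.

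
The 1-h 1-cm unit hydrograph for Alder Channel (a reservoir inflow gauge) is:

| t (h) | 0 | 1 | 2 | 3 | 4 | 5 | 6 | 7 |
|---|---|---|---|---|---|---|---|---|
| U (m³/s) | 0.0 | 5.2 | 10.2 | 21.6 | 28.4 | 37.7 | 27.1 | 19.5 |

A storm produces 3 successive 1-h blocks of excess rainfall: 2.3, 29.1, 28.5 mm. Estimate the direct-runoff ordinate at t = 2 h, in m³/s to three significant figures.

By discrete convolution, Q_j = Σ (P_i / 10 mm) · U_{j−i}.
At t = 2 h (j=2): Q = (2.3/10)·10.2 + (29.1/10)·5.2 + (28.5/10)·0.0 = 17.5 m³/s.

Q ≈ 17.5 m³/s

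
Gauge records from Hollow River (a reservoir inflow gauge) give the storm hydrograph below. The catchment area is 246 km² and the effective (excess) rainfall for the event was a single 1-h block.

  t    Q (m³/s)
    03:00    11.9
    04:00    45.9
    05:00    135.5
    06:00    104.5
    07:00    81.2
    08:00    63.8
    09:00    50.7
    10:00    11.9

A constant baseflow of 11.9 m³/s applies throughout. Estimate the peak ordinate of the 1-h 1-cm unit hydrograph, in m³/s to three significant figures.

U_p ≈ 206 m³/s

Direct runoff: 0.0, 34.0, 123.6, 92.6, 69.3, 51.9, 38.8, 0.0 m³/s; ΣQ_DR = 410.2 m³/s, peak = 123.6 m³/s.
Runoff depth d = ΣQ_DR·Δt / A = 410.2 × 3600 / (246 km²) = 6.003 mm.
The 1-cm UH is the DRH scaled by (10 mm)/d, so U_p = 123.6 × 10/6.003 = 206 m³/s.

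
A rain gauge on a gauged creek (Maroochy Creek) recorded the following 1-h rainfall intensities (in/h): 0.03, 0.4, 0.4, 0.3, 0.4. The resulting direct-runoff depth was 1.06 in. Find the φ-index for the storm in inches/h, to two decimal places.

φ ≈ 0.11 in/h

Only the 4 blocks with intensity above φ contribute runoff: 0.4, 0.4, 0.3, 0.4 in/h.
Σ(I−φ)·Δt = d  ⇒  (0.4+0.4+0.3+0.4 − 4φ)·1 = 1.06
φ = (1.500 − 1.06/1) / 4 = 0.11 in/h.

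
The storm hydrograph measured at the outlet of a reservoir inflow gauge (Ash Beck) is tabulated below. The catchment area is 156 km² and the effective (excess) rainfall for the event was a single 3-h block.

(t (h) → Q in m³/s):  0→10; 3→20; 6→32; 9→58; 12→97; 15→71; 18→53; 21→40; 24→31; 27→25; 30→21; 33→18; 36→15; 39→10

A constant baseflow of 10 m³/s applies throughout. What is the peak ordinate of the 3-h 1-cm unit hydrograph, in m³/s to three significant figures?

Direct runoff: 0.0, 10.0, 22.0, 48.0, 87.0, 61.0, 43.0, 30.0, 21.0, 15.0, 11.0, 8.0, 5.0, 0.0 m³/s; ΣQ_DR = 361.0 m³/s, peak = 87.0 m³/s.
Runoff depth d = ΣQ_DR·Δt / A = 361.0 × 10800 / (156 km²) = 24.99 mm.
The 1-cm UH is the DRH scaled by (10 mm)/d, so U_p = 87.0 × 10/24.99 = 34.8 m³/s.

U_p ≈ 34.8 m³/s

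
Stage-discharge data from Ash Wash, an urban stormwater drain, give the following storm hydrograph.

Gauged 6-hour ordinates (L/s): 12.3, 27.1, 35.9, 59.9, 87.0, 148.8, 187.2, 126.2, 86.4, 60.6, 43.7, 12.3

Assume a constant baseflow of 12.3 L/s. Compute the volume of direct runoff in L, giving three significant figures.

V ≈ 1.60 × 10^7 L

Direct-runoff ordinates (Q − Q_b): 0.0, 14.8, 23.6, 47.6, 74.7, 136.5, 174.9, 113.9, 74.1, 48.3, 31.4, 0.0 L/s.
ΣQ_DR = 739.8 L/s.
With Δt = 6 h = 21600 s, V = ΣQ_DR · Δt = 739.8 × 21600 = 1.60 × 10^7 L.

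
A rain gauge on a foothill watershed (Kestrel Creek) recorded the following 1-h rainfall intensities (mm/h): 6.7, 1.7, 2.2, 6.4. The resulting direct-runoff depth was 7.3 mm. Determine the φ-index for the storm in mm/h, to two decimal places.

Only the 2 blocks with intensity above φ contribute runoff: 6.7, 6.4 mm/h.
Σ(I−φ)·Δt = d  ⇒  (6.7+6.4 − 2φ)·1 = 7.3
φ = (13.10 − 7.3/1) / 2 = 2.90 mm/h.

φ ≈ 2.90 mm/h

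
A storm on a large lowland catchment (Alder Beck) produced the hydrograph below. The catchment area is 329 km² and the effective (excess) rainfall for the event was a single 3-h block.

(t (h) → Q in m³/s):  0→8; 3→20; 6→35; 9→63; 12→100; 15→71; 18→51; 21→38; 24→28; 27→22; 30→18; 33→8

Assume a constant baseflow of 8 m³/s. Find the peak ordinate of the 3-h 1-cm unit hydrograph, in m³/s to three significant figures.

Direct runoff: 0.0, 12.0, 27.0, 55.0, 92.0, 63.0, 43.0, 30.0, 20.0, 14.0, 10.0, 0.0 m³/s; ΣQ_DR = 366.0 m³/s, peak = 92.0 m³/s.
Runoff depth d = ΣQ_DR·Δt / A = 366.0 × 10800 / (329 km²) = 12.01 mm.
The 1-cm UH is the DRH scaled by (10 mm)/d, so U_p = 92.0 × 10/12.01 = 76.6 m³/s.

U_p ≈ 76.6 m³/s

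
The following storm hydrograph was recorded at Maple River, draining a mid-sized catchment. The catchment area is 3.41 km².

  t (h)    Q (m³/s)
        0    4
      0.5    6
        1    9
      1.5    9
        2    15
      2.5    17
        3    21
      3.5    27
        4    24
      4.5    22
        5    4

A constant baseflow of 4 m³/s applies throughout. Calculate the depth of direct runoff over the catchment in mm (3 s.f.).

Direct runoff: 0.0, 2.0, 5.0, 5.0, 11.0, 13.0, 17.0, 23.0, 20.0, 18.0, 0.0 m³/s; ΣQ_DR = 114.0 m³/s.
V = ΣQ_DR · Δt = 114.0 × 1800 s = 2.052 × 10^5 m³.
Over A = 3.41 km², depth = V / A = 60.2 mm.

d ≈ 60.2 mm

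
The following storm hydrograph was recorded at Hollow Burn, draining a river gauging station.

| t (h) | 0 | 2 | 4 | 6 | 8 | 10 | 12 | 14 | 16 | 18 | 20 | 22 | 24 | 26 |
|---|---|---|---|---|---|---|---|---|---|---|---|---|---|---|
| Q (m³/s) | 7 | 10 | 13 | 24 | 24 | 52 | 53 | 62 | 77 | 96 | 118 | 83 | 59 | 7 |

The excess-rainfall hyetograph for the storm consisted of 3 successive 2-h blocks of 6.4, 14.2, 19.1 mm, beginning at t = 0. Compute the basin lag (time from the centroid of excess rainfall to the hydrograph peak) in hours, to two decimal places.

t_L ≈ 16.36 h

Centroid of excess rainfall: t_c = Σ P_i·t̄_i / ΣP_i = 3.6398 h (block centres at 1, 3, 5 h).
Hydrograph peak occurs at t = 20 h, so basin lag t_L = 20 − 3.6398 = 16.36 h.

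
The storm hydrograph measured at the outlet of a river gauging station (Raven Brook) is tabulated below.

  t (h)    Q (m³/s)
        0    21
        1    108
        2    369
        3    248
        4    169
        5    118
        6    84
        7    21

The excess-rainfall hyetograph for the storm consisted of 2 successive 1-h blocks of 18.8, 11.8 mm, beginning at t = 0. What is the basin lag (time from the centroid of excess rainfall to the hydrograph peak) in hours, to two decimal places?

t_L ≈ 1.11 h

Centroid of excess rainfall: t_c = Σ P_i·t̄_i / ΣP_i = 0.8856 h (block centres at 0.5, 1.5 h).
Hydrograph peak occurs at t = 2 h, so basin lag t_L = 2 − 0.8856 = 1.11 h.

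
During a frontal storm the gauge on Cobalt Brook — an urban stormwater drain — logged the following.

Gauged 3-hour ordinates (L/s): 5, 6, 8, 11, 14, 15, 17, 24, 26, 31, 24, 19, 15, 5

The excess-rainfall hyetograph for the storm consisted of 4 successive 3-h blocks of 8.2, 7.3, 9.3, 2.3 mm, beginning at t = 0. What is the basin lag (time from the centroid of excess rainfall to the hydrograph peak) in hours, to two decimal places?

Centroid of excess rainfall: t_c = Σ P_i·t̄_i / ΣP_i = 5.1310 h (block centres at 1.5, 4.5, 7.5, 10.5 h).
Hydrograph peak occurs at t = 27 h, so basin lag t_L = 27 − 5.1310 = 21.87 h.

t_L ≈ 21.87 h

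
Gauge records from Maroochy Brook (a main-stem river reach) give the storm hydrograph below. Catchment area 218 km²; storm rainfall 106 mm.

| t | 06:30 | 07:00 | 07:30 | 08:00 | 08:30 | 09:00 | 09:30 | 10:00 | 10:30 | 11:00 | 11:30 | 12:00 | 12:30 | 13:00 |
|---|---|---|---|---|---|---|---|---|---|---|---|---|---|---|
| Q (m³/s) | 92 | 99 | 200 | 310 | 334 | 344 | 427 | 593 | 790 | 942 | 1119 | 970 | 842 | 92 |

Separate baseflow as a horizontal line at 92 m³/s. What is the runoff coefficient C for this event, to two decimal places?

ΣQ_DR = 5866 m³/s; V = ΣQ_DR·Δt = 1.056 × 10^7 m³.
Runoff depth d = V / A = 48.43 mm.
C = d / P = 48.43 / 106 = 0.46.

C ≈ 0.46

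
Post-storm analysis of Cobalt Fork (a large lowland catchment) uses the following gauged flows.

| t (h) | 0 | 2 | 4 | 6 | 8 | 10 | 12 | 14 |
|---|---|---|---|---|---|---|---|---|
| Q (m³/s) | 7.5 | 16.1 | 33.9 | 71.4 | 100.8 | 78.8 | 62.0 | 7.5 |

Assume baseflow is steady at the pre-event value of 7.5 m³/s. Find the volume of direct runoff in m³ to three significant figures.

Direct-runoff ordinates (Q − Q_b): 0.0, 8.6, 26.4, 63.9, 93.3, 71.3, 54.5, 0.0 m³/s.
ΣQ_DR = 318.0 m³/s.
With Δt = 2 h = 7200 s, V = ΣQ_DR · Δt = 318.0 × 7200 = 2.29 × 10^6 m³.

V ≈ 2.29 × 10^6 m³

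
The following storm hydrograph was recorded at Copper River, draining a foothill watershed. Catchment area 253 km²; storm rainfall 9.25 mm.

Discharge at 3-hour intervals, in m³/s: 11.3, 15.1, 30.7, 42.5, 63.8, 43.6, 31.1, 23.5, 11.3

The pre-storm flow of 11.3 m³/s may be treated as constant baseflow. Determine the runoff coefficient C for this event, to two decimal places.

C ≈ 0.79

ΣQ_DR = 171.2 m³/s; V = ΣQ_DR·Δt = 1.849 × 10^6 m³.
Runoff depth d = V / A = 7.308 mm.
C = d / P = 7.308 / 9.25 = 0.79.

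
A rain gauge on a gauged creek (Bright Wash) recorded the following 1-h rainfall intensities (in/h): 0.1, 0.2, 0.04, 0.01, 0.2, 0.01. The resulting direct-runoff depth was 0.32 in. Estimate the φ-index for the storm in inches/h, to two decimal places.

φ ≈ 0.06 in/h

Only the 3 blocks with intensity above φ contribute runoff: 0.1, 0.2, 0.2 in/h.
Σ(I−φ)·Δt = d  ⇒  (0.1+0.2+0.2 − 3φ)·1 = 0.32
φ = (0.5000 − 0.32/1) / 3 = 0.06 in/h.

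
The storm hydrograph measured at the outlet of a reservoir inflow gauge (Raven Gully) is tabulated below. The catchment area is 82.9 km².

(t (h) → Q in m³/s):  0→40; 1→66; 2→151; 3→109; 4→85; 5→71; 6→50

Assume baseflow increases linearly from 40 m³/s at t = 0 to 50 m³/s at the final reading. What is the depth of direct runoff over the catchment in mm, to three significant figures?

d ≈ 11.2 mm

Direct runoff: 0.00, 24.33, 107.67, 64.00, 38.33, 22.67, 0.00 m³/s; ΣQ_DR = 257.0 m³/s.
V = ΣQ_DR · Δt = 257.0 × 3600 s = 9.252 × 10^5 m³.
Over A = 82.9 km², depth = V / A = 11.2 mm.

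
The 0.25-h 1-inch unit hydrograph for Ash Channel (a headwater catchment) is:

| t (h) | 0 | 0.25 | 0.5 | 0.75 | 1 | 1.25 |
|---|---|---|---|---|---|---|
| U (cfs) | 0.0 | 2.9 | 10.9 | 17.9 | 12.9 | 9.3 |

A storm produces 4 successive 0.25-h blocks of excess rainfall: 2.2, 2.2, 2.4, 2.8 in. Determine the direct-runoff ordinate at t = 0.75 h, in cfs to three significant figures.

Q ≈ 70.3 cfs

By discrete convolution, Q_j = Σ (P_i / 1 in) · U_{j−i}.
At t = 0.75 h (j=3): Q = (2.2/1)·17.9 + (2.2/1)·10.9 + (2.4/1)·2.9 + (2.8/1)·0.0 = 70.3 cfs.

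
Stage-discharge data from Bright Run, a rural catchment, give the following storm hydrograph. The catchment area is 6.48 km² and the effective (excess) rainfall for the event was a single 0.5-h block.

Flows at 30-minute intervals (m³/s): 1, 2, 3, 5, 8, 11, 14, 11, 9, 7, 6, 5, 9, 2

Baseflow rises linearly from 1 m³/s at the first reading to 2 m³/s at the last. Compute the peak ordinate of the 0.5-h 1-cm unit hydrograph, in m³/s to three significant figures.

Direct runoff: 0.00, 0.92, 1.85, 3.77, 6.69, 9.62, 12.54, 9.46, 7.38, 5.31, 4.23, 3.15, 7.08, 0.00 m³/s; ΣQ_DR = 72.00 m³/s, peak = 12.54 m³/s.
Runoff depth d = ΣQ_DR·Δt / A = 72.00 × 1800 / (6.48 km²) = 20.00 mm.
The 1-cm UH is the DRH scaled by (10 mm)/d, so U_p = 12.54 × 10/20.00 = 6.27 m³/s.

U_p ≈ 6.27 m³/s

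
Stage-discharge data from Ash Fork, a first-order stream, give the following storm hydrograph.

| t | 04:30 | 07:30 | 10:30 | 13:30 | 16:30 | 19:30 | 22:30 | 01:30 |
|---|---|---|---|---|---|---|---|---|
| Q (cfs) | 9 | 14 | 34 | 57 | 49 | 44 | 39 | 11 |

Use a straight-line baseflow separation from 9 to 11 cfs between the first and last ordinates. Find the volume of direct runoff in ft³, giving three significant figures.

V ≈ 1.91 × 10^6 ft³

Direct-runoff ordinates (Q − Q_b): 0.00, 4.71, 24.43, 47.14, 38.86, 33.57, 28.29, 0.00 cfs.
ΣQ_DR = 177.0 cfs.
With Δt = 3 h = 10800 s, V = ΣQ_DR · Δt = 177.0 × 10800 = 1.91 × 10^6 ft³.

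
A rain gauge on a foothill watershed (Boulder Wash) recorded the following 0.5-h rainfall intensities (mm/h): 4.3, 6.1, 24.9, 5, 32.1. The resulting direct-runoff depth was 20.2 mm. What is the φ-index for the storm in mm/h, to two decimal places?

φ ≈ 8.30 mm/h

Only the 2 blocks with intensity above φ contribute runoff: 24.9, 32.1 mm/h.
Σ(I−φ)·Δt = d  ⇒  (24.9+32.1 − 2φ)·0.5 = 20.2
φ = (57.00 − 20.2/0.5) / 2 = 8.30 mm/h.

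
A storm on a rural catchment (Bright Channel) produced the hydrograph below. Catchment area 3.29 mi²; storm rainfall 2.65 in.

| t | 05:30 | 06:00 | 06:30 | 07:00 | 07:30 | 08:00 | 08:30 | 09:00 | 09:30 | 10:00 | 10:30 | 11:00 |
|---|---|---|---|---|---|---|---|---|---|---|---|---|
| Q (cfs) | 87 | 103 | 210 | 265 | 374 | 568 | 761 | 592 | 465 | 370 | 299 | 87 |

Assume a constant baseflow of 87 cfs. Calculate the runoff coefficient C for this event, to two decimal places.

C ≈ 0.28

ΣQ_DR = 3137 cfs; V = ΣQ_DR·Δt = 5.647 × 10^6 ft³.
Runoff depth d = V / A = 0.7388 in.
C = d / P = 0.7388 / 2.65 = 0.28.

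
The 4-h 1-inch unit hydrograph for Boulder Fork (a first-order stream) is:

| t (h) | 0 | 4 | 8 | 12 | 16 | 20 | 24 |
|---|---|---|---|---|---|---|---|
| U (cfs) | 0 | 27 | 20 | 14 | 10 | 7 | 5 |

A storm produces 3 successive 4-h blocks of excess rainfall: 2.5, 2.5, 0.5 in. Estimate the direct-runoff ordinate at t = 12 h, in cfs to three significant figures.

Q ≈ 98.5 cfs

By discrete convolution, Q_j = Σ (P_i / 1 in) · U_{j−i}.
At t = 12 h (j=3): Q = (2.5/1)·14 + (2.5/1)·20 + (0.5/1)·27 = 98.5 cfs.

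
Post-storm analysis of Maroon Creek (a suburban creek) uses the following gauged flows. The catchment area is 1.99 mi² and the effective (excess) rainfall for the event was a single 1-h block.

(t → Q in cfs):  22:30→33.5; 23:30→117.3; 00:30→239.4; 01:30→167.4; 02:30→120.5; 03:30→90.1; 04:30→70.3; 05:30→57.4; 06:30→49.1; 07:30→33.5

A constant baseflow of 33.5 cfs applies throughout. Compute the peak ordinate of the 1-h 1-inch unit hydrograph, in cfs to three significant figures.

Direct runoff: 0.0, 83.8, 205.9, 133.9, 87.0, 56.6, 36.8, 23.9, 15.6, 0.0 cfs; ΣQ_DR = 643.5 cfs, peak = 205.9 cfs.
Runoff depth d = ΣQ_DR·Δt / A = 643.5 × 3600 / (1.99 mi²) = 0.5011 in.
The 1-inch UH is the DRH scaled by (1 in)/d, so U_p = 205.9 × 1/0.5011 = 411 cfs.

U_p ≈ 411 cfs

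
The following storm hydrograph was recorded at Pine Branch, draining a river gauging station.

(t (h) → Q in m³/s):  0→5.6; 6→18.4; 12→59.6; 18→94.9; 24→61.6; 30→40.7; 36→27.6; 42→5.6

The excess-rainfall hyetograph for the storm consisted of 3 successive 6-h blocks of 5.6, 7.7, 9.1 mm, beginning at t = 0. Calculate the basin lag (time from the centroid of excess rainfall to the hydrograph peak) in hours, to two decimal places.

Centroid of excess rainfall: t_c = Σ P_i·t̄_i / ΣP_i = 9.9375 h (block centres at 3, 9, 15 h).
Hydrograph peak occurs at t = 18 h, so basin lag t_L = 18 − 9.9375 = 8.06 h.

t_L ≈ 8.06 h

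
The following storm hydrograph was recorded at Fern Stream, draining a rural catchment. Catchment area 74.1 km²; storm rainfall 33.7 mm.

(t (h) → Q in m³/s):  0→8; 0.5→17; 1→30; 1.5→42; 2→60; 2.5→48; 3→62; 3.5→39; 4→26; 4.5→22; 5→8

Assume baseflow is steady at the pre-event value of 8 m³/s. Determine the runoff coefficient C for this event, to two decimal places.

ΣQ_DR = 274.0 m³/s; V = ΣQ_DR·Δt = 4.932 × 10^5 m³.
Runoff depth d = V / A = 6.656 mm.
C = d / P = 6.656 / 33.7 = 0.20.

C ≈ 0.20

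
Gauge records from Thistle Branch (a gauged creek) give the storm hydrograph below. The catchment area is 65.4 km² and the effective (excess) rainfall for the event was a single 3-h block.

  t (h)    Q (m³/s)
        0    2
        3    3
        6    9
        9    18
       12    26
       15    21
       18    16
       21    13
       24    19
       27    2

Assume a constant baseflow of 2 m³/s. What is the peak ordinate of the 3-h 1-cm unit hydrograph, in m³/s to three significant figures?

U_p ≈ 13.3 m³/s

Direct runoff: 0.0, 1.0, 7.0, 16.0, 24.0, 19.0, 14.0, 11.0, 17.0, 0.0 m³/s; ΣQ_DR = 109.0 m³/s, peak = 24.0 m³/s.
Runoff depth d = ΣQ_DR·Δt / A = 109.0 × 10800 / (65.4 km²) = 18.00 mm.
The 1-cm UH is the DRH scaled by (10 mm)/d, so U_p = 24.0 × 10/18.00 = 13.3 m³/s.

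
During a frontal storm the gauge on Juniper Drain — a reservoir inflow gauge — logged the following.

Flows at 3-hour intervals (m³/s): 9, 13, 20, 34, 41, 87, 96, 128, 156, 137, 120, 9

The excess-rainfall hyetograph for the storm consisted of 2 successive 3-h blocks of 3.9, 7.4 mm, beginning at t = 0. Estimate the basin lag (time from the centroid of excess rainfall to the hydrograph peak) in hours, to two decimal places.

t_L ≈ 20.54 h

Centroid of excess rainfall: t_c = Σ P_i·t̄_i / ΣP_i = 3.4646 h (block centres at 1.5, 4.5 h).
Hydrograph peak occurs at t = 24 h, so basin lag t_L = 24 − 3.4646 = 20.54 h.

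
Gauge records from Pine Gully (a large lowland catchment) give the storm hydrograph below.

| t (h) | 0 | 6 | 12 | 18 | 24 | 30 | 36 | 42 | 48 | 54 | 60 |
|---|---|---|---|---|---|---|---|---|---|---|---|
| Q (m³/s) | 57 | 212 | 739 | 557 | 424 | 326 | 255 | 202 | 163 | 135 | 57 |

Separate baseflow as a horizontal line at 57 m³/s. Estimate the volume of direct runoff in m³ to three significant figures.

Direct-runoff ordinates (Q − Q_b): 0.0, 155.0, 682.0, 500.0, 367.0, 269.0, 198.0, 145.0, 106.0, 78.0, 0.0 m³/s.
ΣQ_DR = 2500 m³/s.
With Δt = 6 h = 21600 s, V = ΣQ_DR · Δt = 2500 × 21600 = 5.40 × 10^7 m³.

V ≈ 5.40 × 10^7 m³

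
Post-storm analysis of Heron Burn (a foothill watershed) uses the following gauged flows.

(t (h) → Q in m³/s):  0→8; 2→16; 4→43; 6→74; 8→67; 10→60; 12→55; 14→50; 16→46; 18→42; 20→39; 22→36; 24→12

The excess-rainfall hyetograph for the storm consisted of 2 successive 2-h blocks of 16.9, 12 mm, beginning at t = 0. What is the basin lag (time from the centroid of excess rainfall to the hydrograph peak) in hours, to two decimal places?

Centroid of excess rainfall: t_c = Σ P_i·t̄_i / ΣP_i = 1.8304 h (block centres at 1, 3 h).
Hydrograph peak occurs at t = 6 h, so basin lag t_L = 6 − 1.8304 = 4.17 h.

t_L ≈ 4.17 h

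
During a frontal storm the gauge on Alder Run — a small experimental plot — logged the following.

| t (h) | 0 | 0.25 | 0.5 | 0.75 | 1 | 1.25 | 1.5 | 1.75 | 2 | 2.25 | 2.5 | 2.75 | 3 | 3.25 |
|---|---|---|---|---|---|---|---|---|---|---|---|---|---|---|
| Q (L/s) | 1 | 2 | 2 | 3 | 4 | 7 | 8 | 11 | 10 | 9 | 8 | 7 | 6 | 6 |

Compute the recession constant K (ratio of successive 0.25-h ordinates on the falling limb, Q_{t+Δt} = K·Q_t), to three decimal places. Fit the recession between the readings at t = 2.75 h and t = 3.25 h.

K ≈ 0.926

Using the recession-limb readings at t = 2.75 h and t = 3.25 h: Q falls from 7 to 6 L/s over 2 intervals.
K = (Q₂/Q₁)^(1/2) = (6/7)^(1/2) = 0.926.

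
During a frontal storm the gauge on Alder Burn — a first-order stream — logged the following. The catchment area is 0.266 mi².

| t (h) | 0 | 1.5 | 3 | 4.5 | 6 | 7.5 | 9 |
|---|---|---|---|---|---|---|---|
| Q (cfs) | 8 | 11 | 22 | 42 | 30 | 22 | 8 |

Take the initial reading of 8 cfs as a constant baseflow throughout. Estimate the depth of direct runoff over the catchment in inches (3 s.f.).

d ≈ 0.760 in

Direct runoff: 0.0, 3.0, 14.0, 34.0, 22.0, 14.0, 0.0 cfs; ΣQ_DR = 87.00 cfs.
V = ΣQ_DR · Δt = 87.00 × 5400 s = 4.698 × 10^5 ft³.
Over A = 0.266 mi², depth = V / A = 0.760 in.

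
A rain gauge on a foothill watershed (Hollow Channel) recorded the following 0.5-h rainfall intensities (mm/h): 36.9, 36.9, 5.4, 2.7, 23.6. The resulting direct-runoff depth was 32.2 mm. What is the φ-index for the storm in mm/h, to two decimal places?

φ ≈ 11.00 mm/h

Only the 3 blocks with intensity above φ contribute runoff: 36.9, 36.9, 23.6 mm/h.
Σ(I−φ)·Δt = d  ⇒  (36.9+36.9+23.6 − 3φ)·0.5 = 32.2
φ = (97.40 − 32.2/0.5) / 3 = 11.00 mm/h.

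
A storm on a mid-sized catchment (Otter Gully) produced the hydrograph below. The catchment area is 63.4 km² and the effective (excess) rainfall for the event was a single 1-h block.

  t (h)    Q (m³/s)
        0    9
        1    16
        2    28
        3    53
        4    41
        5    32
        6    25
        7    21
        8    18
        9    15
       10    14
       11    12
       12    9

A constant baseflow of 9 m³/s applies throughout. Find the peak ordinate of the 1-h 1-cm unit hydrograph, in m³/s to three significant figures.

U_p ≈ 44.0 m³/s

Direct runoff: 0.0, 7.0, 19.0, 44.0, 32.0, 23.0, 16.0, 12.0, 9.0, 6.0, 5.0, 3.0, 0.0 m³/s; ΣQ_DR = 176.0 m³/s, peak = 44.0 m³/s.
Runoff depth d = ΣQ_DR·Δt / A = 176.0 × 3600 / (63.4 km²) = 9.994 mm.
The 1-cm UH is the DRH scaled by (10 mm)/d, so U_p = 44.0 × 10/9.994 = 44.0 m³/s.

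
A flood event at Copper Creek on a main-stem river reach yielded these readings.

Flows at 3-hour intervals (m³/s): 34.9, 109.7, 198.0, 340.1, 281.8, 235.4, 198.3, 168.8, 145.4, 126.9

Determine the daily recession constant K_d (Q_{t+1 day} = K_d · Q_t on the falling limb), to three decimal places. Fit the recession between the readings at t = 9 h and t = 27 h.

K_d ≈ 0.269

Between t = 9 h and t = 27 h the flow falls from 340.1 to 126.9 m³/s over 6×3 h = 18 h.
Per-interval ratio K = (126.9/340.1)^(1/6) = 0.8485; K_d = K^(24/3) = 0.269.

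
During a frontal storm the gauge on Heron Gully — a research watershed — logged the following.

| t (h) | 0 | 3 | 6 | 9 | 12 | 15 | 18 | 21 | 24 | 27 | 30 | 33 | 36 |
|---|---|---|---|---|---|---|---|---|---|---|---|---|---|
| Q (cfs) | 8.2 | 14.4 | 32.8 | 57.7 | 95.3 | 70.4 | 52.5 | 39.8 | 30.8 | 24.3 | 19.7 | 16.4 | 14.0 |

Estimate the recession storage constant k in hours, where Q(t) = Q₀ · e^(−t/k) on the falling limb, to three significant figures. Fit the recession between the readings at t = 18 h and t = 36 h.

k ≈ 13.6 h

On the falling limb, Q drops from 52.5 to 14.0 cfs between t = 18 h and t = 36 h (Δt = 18 h).
k = −Δt / ln(Q₂/Q₁) = −18 / ln(14.0/52.5) = 13.6 h.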